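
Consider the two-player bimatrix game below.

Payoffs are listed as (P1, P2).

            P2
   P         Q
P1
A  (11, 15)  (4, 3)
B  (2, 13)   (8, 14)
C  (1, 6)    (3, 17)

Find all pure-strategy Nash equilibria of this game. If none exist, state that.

For each strategy profile, look for a profitable unilateral deviation.
(A, P): P1 gets 11, best alternative 2; P2 gets 15, best alternative 3. No profitable deviation — NE.
(A, Q): P1 can switch to B (4 → 8). Not NE.
(B, P): P1 can switch to A (2 → 11). Not NE.
(B, Q): P1 gets 8, best alternative 4; P2 gets 14, best alternative 13. No profitable deviation — NE.
(C, P): P1 can switch to A (1 → 11). Not NE.
(C, Q): P1 can switch to A (3 → 4). Not NE.

The pure Nash equilibria are (A, P) and (B, Q).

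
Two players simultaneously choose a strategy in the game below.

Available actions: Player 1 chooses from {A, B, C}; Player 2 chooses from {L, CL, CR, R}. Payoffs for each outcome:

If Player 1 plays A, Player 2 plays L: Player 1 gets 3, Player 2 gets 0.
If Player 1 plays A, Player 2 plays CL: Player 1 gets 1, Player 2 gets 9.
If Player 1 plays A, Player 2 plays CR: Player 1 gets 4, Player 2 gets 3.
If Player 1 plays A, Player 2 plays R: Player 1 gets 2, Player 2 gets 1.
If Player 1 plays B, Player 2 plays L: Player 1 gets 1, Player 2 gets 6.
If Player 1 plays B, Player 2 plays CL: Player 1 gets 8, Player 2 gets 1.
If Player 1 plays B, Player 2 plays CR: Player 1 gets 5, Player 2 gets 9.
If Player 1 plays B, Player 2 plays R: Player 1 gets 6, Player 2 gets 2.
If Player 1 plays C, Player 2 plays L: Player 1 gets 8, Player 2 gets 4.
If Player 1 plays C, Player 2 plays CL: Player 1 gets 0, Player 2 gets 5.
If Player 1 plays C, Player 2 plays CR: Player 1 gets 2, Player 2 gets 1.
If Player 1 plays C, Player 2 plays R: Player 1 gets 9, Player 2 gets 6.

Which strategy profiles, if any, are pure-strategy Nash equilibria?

Player 1 against L: payoffs 3, 1, 8 → best response C.
Player 1 against CL: payoffs 1, 8, 0 → best response B.
Player 1 against CR: payoffs 4, 5, 2 → best response B.
Player 1 against R: payoffs 2, 6, 9 → best response C.
Player 2 against A: payoffs 0, 9, 3, 1 → best response CL.
Player 2 against B: payoffs 6, 1, 9, 2 → best response CR.
Player 2 against C: payoffs 4, 5, 1, 6 → best response R.
Mutual best responses: (B, CR); (C, R).

Pure-strategy Nash equilibria: (B, CR); (C, R)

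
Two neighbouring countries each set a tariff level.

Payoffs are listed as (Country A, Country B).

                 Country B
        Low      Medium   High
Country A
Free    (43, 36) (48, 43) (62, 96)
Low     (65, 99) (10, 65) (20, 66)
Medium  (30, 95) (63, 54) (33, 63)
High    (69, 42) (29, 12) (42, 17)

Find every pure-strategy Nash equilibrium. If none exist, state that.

Pure-strategy Nash equilibria: (Free, High); (High, Low)

Country A against Low: payoffs 43, 65, 30, 69 → best response High.
Country A against Medium: payoffs 48, 10, 63, 29 → best response Medium.
Country A against High: payoffs 62, 20, 33, 42 → best response Free.
Country B against Free: payoffs 36, 43, 96 → best response High.
Country B against Low: payoffs 99, 65, 66 → best response Low.
Country B against Medium: payoffs 95, 54, 63 → best response Low.
Country B against High: payoffs 42, 12, 17 → best response Low.
Mutual best responses: (Free, High); (High, Low).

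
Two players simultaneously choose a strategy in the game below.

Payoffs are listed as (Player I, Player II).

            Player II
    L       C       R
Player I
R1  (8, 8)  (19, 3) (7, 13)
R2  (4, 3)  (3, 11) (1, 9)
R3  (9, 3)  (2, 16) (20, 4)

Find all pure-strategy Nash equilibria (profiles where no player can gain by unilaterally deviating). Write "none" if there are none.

Player I against L: payoffs 8, 4, 9 → best response R3.
Player I against C: payoffs 19, 3, 2 → best response R1.
Player I against R: payoffs 7, 1, 20 → best response R3.
Player II against R1: payoffs 8, 3, 13 → best response R.
Player II against R2: payoffs 3, 11, 9 → best response C.
Player II against R3: payoffs 3, 16, 4 → best response C.
No profile is a mutual best response for all players.

This game has no pure Nash equilibrium.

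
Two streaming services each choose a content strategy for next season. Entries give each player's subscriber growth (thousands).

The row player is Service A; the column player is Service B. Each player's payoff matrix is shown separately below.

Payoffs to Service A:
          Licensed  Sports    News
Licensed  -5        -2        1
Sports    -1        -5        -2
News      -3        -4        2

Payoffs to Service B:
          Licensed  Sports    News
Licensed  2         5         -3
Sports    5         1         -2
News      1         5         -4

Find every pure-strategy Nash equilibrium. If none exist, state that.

For each strategy profile, look for a profitable unilateral deviation.
(Licensed, Licensed): Service A can switch to Sports (-5 → -1). Not NE.
(Licensed, Sports): Service A gets -2, best alternative -4; Service B gets 5, best alternative 2. No profitable deviation — NE.
(Licensed, News): Service A can switch to News (1 → 2). Not NE.
(Sports, Licensed): Service A gets -1, best alternative -3; Service B gets 5, best alternative 1. No profitable deviation — NE.
(Sports, Sports): Service A can switch to Licensed (-5 → -2). Not NE.
(Sports, News): Service A can switch to Licensed (-2 → 1). Not NE.
(News, Licensed): Service A can switch to Sports (-3 → -1). Not NE.
(News, Sports): Service A can switch to Licensed (-4 → -2). Not NE.
(The remaining 1 profile has a profitable deviation by the same check.)

Pure-strategy Nash equilibria: (Licensed, Sports) and (Sports, Licensed)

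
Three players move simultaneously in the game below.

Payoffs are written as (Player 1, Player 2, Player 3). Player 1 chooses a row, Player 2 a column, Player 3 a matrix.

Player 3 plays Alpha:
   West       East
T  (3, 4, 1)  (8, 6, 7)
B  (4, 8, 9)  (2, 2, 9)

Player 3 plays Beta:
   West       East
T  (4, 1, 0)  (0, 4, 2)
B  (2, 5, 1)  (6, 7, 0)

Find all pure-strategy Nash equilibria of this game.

Pure-strategy Nash equilibria: (T, East, Alpha); (B, West, Alpha)

Check each profile: it is a Nash equilibrium iff no player can strictly gain by switching unilaterally.
(T, West, Alpha): Player 1 can switch to B (3 → 4). Not NE.
(T, West, Beta): Player 2 can switch to East (1 → 4). Not NE.
(T, East, Alpha): Player 1 gets 8, best alternative 2; Player 2 gets 6, best alternative 4; Player 3 gets 7, best alternative 2. No profitable deviation — NE.
(T, East, Beta): Player 1 can switch to B (0 → 6). Not NE.
(B, West, Alpha): Player 1 gets 4, best alternative 3; Player 2 gets 8, best alternative 2; Player 3 gets 9, best alternative 1. No profitable deviation — NE.
(B, West, Beta): Player 1 can switch to T (2 → 4). Not NE.
(B, East, Alpha): Player 1 can switch to T (2 → 8). Not NE.
(B, East, Beta): Player 3 can switch to Alpha (0 → 9). Not NE.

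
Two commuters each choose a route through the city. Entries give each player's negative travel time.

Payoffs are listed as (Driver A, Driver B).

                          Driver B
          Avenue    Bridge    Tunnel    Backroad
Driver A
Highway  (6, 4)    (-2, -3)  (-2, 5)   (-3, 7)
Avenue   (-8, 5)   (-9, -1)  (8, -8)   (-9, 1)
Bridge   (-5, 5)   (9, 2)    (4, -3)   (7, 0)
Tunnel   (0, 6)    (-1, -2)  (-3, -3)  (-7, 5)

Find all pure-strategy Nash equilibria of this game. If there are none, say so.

Driver A against Avenue: payoffs 6, -8, -5, 0 → best response Highway.
Driver A against Bridge: payoffs -2, -9, 9, -1 → best response Bridge.
Driver A against Tunnel: payoffs -2, 8, 4, -3 → best response Avenue.
Driver A against Backroad: payoffs -3, -9, 7, -7 → best response Bridge.
Driver B against Highway: payoffs 4, -3, 5, 7 → best response Backroad.
Driver B against Avenue: payoffs 5, -1, -8, 1 → best response Avenue.
Driver B against Bridge: payoffs 5, 2, -3, 0 → best response Avenue.
Driver B against Tunnel: payoffs 6, -2, -3, 5 → best response Avenue.
No profile is a mutual best response for all players.

No pure-strategy Nash equilibrium.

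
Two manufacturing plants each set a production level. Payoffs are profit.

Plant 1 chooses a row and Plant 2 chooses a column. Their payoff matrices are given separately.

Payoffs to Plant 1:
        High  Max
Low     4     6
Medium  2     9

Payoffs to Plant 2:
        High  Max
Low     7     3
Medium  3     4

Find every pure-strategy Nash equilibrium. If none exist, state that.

Pure-strategy Nash equilibria: (Low, High), (Medium, Max)

For each strategy profile, look for a profitable unilateral deviation.
(Low, High): Plant 1 gets 4, best alternative 2; Plant 2 gets 7, best alternative 3. No profitable deviation — NE.
(Low, Max): Plant 1 can switch to Medium (6 → 9). Not NE.
(Medium, High): Plant 1 can switch to Low (2 → 4). Not NE.
(Medium, Max): Plant 1 gets 9, best alternative 6; Plant 2 gets 4, best alternative 3. No profitable deviation — NE.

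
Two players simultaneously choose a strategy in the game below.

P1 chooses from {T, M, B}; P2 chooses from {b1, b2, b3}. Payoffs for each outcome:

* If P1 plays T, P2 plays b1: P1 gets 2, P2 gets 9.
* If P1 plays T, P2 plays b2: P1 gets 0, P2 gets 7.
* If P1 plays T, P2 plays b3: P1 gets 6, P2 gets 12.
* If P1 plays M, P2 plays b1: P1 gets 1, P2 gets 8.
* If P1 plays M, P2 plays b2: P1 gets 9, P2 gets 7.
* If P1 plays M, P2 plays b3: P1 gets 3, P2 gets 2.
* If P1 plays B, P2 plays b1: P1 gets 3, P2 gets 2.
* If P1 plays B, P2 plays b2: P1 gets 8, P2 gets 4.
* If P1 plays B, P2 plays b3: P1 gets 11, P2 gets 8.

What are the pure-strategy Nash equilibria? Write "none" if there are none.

P1 against b1: payoffs 2, 1, 3 → best response B.
P1 against b2: payoffs 0, 9, 8 → best response M.
P1 against b3: payoffs 6, 3, 11 → best response B.
P2 against T: payoffs 9, 7, 12 → best response b3.
P2 against M: payoffs 8, 7, 2 → best response b1.
P2 against B: payoffs 2, 4, 8 → best response b3.
Mutual best responses: (B, b3).

(B, b3)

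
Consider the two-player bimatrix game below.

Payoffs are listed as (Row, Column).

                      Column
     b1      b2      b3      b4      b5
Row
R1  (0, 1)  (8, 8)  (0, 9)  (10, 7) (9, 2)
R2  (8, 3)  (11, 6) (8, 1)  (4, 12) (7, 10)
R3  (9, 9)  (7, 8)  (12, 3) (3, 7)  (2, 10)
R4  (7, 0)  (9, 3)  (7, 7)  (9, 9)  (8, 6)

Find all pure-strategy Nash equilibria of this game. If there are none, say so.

Check each profile: it is a Nash equilibrium iff no player can strictly gain by switching unilaterally.
(R1, b1): Row can switch to R2 (0 → 8). Not NE.
(R1, b2): Row can switch to R2 (8 → 11). Not NE.
(R1, b3): Row can switch to R2 (0 → 8). Not NE.
(R1, b4): Column can switch to b2 (7 → 8). Not NE.
(R1, b5): Column can switch to b2 (2 → 8). Not NE.
(R2, b1): Row can switch to R3 (8 → 9). Not NE.
(The remaining 14 profiles each have a profitable deviation by the same check.)

none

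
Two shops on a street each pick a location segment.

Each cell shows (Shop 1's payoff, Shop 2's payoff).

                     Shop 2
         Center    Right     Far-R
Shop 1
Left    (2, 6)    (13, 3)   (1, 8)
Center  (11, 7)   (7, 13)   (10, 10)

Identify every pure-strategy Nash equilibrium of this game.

No pure-strategy Nash equilibrium.

For each player, find the best response to each opponent profile; mutual best responses are the pure NE.
Shop 1 against Center: payoffs 2, 11 → best response Center.
Shop 1 against Right: payoffs 13, 7 → best response Left.
Shop 1 against Far-R: payoffs 1, 10 → best response Center.
Shop 2 against Left: payoffs 6, 3, 8 → best response Far-R.
Shop 2 against Center: payoffs 7, 13, 10 → best response Right.
No profile is a mutual best response for all players.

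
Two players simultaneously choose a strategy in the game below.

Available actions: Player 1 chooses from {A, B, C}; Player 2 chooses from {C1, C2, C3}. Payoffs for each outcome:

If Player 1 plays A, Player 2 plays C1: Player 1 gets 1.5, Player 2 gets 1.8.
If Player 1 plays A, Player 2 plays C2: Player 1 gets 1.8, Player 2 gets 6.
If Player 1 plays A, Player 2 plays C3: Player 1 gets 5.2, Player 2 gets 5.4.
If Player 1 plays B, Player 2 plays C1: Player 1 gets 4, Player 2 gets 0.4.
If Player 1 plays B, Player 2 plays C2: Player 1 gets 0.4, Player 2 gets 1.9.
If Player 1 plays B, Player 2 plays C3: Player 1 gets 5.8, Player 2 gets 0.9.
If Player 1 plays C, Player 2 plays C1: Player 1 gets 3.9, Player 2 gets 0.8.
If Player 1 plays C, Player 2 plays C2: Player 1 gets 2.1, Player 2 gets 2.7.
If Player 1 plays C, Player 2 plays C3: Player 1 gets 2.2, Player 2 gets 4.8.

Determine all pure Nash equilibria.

(A, C1): Player 1 can switch to B (1.5 → 4). Not NE.
(A, C2): Player 1 can switch to C (1.8 → 2.1). Not NE.
(A, C3): Player 1 can switch to B (5.2 → 5.8). Not NE.
(B, C1): Player 2 can switch to C2 (0.4 → 1.9). Not NE.
(B, C2): Player 1 can switch to A (0.4 → 1.8). Not NE.
(B, C3): Player 2 can switch to C2 (0.9 → 1.9). Not NE.
(C, C1): Player 1 can switch to B (3.9 → 4). Not NE.
(C, C2): Player 2 can switch to C3 (2.7 → 4.8). Not NE.
(The remaining 1 profile has a profitable deviation by the same check.)

This game has no pure Nash equilibrium.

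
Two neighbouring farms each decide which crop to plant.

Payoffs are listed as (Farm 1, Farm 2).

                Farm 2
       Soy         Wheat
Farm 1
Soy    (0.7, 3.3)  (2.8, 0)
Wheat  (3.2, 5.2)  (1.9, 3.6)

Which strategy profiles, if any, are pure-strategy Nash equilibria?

For each player, find the best response to each opponent profile; mutual best responses are the pure NE.
Farm 1 against Soy: payoffs 0.7, 3.2 → best response Wheat.
Farm 1 against Wheat: payoffs 2.8, 1.9 → best response Soy.
Farm 2 against Soy: payoffs 3.3, 0 → best response Soy.
Farm 2 against Wheat: payoffs 5.2, 3.6 → best response Soy.
Mutual best responses: (Wheat, Soy).

Pure NE: (Wheat, Soy)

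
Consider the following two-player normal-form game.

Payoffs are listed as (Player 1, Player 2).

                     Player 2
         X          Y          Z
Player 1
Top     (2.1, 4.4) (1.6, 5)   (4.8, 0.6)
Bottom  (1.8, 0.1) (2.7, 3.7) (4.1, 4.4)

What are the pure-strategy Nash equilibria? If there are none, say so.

Player 1 against X: payoffs 2.1, 1.8 → best response Top.
Player 1 against Y: payoffs 1.6, 2.7 → best response Bottom.
Player 1 against Z: payoffs 4.8, 4.1 → best response Top.
Player 2 against Top: payoffs 4.4, 5, 0.6 → best response Y.
Player 2 against Bottom: payoffs 0.1, 3.7, 4.4 → best response Z.
No profile is a mutual best response for all players.

There is no pure-strategy Nash equilibrium.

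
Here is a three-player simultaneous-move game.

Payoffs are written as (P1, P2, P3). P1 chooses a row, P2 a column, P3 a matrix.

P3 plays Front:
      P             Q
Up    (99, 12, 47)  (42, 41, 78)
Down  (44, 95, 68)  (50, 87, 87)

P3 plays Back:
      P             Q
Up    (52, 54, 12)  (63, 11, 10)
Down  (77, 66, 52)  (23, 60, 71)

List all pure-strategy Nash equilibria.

P1 against (P, Front): payoffs 99, 44 → best response Up.
P1 against (P, Back): payoffs 52, 77 → best response Down.
P1 against (Q, Front): payoffs 42, 50 → best response Down.
P1 against (Q, Back): payoffs 63, 23 → best response Up.
P2 against (Up, Front): payoffs 12, 41 → best response Q.
P2 against (Up, Back): payoffs 54, 11 → best response P.
P2 against (Down, Front): payoffs 95, 87 → best response P.
P2 against (Down, Back): payoffs 66, 60 → best response P.
P3 against (Up, P): payoffs 47, 12 → best response Front.
P3 against (Up, Q): payoffs 78, 10 → best response Front.
P3 against (Down, P): payoffs 68, 52 → best response Front.
P3 against (Down, Q): payoffs 87, 71 → best response Front.
No profile is a mutual best response for all players.

No pure-strategy Nash equilibrium.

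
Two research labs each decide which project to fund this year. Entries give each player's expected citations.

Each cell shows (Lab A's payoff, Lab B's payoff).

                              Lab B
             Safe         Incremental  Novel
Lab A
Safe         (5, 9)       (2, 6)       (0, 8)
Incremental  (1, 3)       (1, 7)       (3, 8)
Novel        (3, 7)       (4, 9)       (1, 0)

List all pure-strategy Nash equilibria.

Lab A against Safe: payoffs 5, 1, 3 → best response Safe.
Lab A against Incremental: payoffs 2, 1, 4 → best response Novel.
Lab A against Novel: payoffs 0, 3, 1 → best response Incremental.
Lab B against Safe: payoffs 9, 6, 8 → best response Safe.
Lab B against Incremental: payoffs 3, 7, 8 → best response Novel.
Lab B against Novel: payoffs 7, 9, 0 → best response Incremental.
Mutual best responses: (Safe, Safe); (Incremental, Novel); (Novel, Incremental).

(Safe, Safe); (Incremental, Novel); (Novel, Incremental)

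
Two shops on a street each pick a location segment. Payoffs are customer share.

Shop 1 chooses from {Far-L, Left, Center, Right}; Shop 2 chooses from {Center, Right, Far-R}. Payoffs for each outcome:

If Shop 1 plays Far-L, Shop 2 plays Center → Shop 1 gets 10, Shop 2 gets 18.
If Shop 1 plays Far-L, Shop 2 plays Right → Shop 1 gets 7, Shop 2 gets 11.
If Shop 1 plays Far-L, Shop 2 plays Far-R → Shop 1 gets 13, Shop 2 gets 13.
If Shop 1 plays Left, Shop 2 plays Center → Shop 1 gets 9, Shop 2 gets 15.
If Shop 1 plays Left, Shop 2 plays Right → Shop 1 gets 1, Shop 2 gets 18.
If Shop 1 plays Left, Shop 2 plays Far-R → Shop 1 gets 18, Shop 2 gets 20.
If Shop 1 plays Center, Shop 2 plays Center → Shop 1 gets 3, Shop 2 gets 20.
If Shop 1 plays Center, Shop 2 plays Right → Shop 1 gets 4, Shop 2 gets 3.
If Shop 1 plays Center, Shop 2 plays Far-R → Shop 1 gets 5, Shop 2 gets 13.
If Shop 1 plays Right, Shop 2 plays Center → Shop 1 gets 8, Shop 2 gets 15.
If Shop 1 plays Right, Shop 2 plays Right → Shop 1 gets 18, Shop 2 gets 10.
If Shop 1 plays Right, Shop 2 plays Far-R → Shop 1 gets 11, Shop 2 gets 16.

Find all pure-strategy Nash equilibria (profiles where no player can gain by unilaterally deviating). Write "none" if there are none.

The pure Nash equilibria are (Far-L, Center); (Left, Far-R).

(Far-L, Center): Shop 1 gets 10, best alternative 9; Shop 2 gets 18, best alternative 13. No profitable deviation — NE.
(Far-L, Right): Shop 1 can switch to Right (7 → 18). Not NE.
(Far-L, Far-R): Shop 1 can switch to Left (13 → 18). Not NE.
(Left, Center): Shop 1 can switch to Far-L (9 → 10). Not NE.
(Left, Right): Shop 1 can switch to Far-L (1 → 7). Not NE.
(Left, Far-R): Shop 1 gets 18, best alternative 13; Shop 2 gets 20, best alternative 18. No profitable deviation — NE.
(Center, Center): Shop 1 can switch to Far-L (3 → 10). Not NE.
(Center, Right): Shop 1 can switch to Far-L (4 → 7). Not NE.
(Center, Far-R): Shop 1 can switch to Far-L (5 → 13). Not NE.
(Right, Center): Shop 1 can switch to Far-L (8 → 10). Not NE.
(Right, Right): Shop 2 can switch to Center (10 → 15). Not NE.
(Right, Far-R): Shop 1 can switch to Far-L (11 → 13). Not NE.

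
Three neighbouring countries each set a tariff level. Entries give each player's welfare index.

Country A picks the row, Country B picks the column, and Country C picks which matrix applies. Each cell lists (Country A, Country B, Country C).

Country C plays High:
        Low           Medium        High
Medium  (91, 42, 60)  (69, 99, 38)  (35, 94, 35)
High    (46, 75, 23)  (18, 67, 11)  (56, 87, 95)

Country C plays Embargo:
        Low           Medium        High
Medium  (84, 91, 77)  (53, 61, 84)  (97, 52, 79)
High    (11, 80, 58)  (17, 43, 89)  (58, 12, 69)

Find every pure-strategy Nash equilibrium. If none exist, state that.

Country A against (Low, High): payoffs 91, 46 → best response Medium.
Country A against (Low, Embargo): payoffs 84, 11 → best response Medium.
Country A against (Medium, High): payoffs 69, 18 → best response Medium.
Country A against (Medium, Embargo): payoffs 53, 17 → best response Medium.
Country A against (High, High): payoffs 35, 56 → best response High.
Country A against (High, Embargo): payoffs 97, 58 → best response Medium.
Country B against (Medium, High): payoffs 42, 99, 94 → best response Medium.
Country B against (Medium, Embargo): payoffs 91, 61, 52 → best response Low.
Country B against (High, High): payoffs 75, 67, 87 → best response High.
Country B against (High, Embargo): payoffs 80, 43, 12 → best response Low.
Country C against (Medium, Low): payoffs 60, 77 → best response Embargo.
Country C against (Medium, Medium): payoffs 38, 84 → best response Embargo.
Country C against (Medium, High): payoffs 35, 79 → best response Embargo.
Country C against (High, Low): payoffs 23, 58 → best response Embargo.
Country C against (High, Medium): payoffs 11, 89 → best response Embargo.
Country C against (High, High): payoffs 95, 69 → best response High.
Mutual best responses: (Medium, Low, Embargo); (High, High, High).

The pure Nash equilibria are (Medium, Low, Embargo); (High, High, High).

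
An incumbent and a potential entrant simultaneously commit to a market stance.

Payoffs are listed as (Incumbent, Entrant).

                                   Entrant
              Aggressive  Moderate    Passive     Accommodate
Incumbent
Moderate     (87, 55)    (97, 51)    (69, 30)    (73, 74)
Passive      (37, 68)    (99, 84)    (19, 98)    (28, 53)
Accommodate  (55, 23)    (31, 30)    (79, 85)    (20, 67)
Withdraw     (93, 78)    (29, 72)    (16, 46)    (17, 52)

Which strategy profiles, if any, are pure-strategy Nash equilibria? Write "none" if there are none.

Check each profile: it is a Nash equilibrium iff no player can strictly gain by switching unilaterally.
(Moderate, Aggressive): Incumbent can switch to Withdraw (87 → 93). Not NE.
(Moderate, Moderate): Incumbent can switch to Passive (97 → 99). Not NE.
(Moderate, Passive): Incumbent can switch to Accommodate (69 → 79). Not NE.
(Moderate, Accommodate): Incumbent gets 73, best alternative 28; Entrant gets 74, best alternative 55. No profitable deviation — NE.
(Passive, Aggressive): Incumbent can switch to Moderate (37 → 87). Not NE.
(Passive, Moderate): Entrant can switch to Passive (84 → 98). Not NE.
(Passive, Passive): Incumbent can switch to Moderate (19 → 69). Not NE.
(Accommodate, Passive): Incumbent gets 79, best alternative 69; Entrant gets 85, best alternative 67. No profitable deviation — NE.
(Withdraw, Aggressive): Incumbent gets 93, best alternative 87; Entrant gets 78, best alternative 72. No profitable deviation — NE.
(The remaining 7 profiles each have a profitable deviation by the same check.)

Pure-strategy Nash equilibria: (Moderate, Accommodate), (Accommodate, Passive), (Withdraw, Aggressive)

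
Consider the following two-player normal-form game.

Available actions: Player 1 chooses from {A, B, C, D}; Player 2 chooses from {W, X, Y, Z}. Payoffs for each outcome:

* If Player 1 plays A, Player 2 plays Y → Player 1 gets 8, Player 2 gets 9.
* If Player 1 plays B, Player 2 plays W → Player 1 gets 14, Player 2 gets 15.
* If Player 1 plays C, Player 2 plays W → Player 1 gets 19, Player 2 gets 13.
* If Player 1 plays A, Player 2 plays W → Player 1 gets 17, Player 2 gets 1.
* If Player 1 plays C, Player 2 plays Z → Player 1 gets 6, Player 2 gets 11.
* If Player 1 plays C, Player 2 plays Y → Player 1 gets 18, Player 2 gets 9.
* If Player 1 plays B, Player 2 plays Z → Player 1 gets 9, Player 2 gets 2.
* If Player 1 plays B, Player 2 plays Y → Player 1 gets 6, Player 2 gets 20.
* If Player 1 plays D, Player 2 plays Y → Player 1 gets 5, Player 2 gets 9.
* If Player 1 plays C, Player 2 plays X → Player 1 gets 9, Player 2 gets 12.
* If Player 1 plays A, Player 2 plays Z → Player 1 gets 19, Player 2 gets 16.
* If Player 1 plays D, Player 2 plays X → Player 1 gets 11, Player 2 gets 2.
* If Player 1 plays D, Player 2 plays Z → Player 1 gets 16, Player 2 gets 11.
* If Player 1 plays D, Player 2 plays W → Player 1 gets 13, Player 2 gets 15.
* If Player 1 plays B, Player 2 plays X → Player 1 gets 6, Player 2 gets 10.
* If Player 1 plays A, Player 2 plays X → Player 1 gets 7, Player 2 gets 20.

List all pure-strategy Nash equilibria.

Player 1 against W: payoffs 17, 14, 19, 13 → best response C.
Player 1 against X: payoffs 7, 6, 9, 11 → best response D.
Player 1 against Y: payoffs 8, 6, 18, 5 → best response C.
Player 1 against Z: payoffs 19, 9, 6, 16 → best response A.
Player 2 against A: payoffs 1, 20, 9, 16 → best response X.
Player 2 against B: payoffs 15, 10, 20, 2 → best response Y.
Player 2 against C: payoffs 13, 12, 9, 11 → best response W.
Player 2 against D: payoffs 15, 2, 9, 11 → best response W.
Mutual best responses: (C, W).

Pure NE: (C, W)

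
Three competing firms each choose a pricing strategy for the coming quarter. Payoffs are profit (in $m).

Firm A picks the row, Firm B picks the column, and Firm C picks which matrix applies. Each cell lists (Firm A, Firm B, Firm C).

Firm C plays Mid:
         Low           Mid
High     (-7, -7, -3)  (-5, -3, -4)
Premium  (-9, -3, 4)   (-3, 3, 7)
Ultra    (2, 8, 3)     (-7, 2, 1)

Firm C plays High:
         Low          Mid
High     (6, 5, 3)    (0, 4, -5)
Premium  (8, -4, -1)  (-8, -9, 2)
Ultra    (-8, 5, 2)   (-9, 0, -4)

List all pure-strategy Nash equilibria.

Mark each player's best response to every combination of opponents' strategies; a profile where every player is best-responding is a pure Nash equilibrium.
Firm A against (Low, Mid): payoffs -7, -9, 2 → best response Ultra.
Firm A against (Low, High): payoffs 6, 8, -8 → best response Premium.
Firm A against (Mid, Mid): payoffs -5, -3, -7 → best response Premium.
Firm A against (Mid, High): payoffs 0, -8, -9 → best response High.
Firm B against (High, Mid): payoffs -7, -3 → best response Mid.
Firm B against (High, High): payoffs 5, 4 → best response Low.
Firm B against (Premium, Mid): payoffs -3, 3 → best response Mid.
Firm B against (Premium, High): payoffs -4, -9 → best response Low.
Firm B against (Ultra, Mid): payoffs 8, 2 → best response Low.
Firm B against (Ultra, High): payoffs 5, 0 → best response Low.
Firm C against (High, Low): payoffs -3, 3 → best response High.
Firm C against (High, Mid): payoffs -4, -5 → best response Mid.
Firm C against (Premium, Low): payoffs 4, -1 → best response Mid.
Firm C against (Premium, Mid): payoffs 7, 2 → best response Mid.
Firm C against (Ultra, Low): payoffs 3, 2 → best response Mid.
Firm C against (Ultra, Mid): payoffs 1, -4 → best response Mid.
Mutual best responses: (Premium, Mid, Mid); (Ultra, Low, Mid).

(Premium, Mid, Mid); (Ultra, Low, Mid)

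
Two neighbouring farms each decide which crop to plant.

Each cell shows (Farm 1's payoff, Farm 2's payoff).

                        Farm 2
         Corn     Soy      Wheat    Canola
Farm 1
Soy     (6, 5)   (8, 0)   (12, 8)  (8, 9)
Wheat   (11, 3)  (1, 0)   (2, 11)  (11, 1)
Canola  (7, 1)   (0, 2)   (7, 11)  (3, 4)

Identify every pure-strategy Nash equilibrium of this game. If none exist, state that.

(Soy, Corn): Farm 1 can switch to Wheat (6 → 11). Not NE.
(Soy, Soy): Farm 2 can switch to Corn (0 → 5). Not NE.
(Soy, Wheat): Farm 2 can switch to Canola (8 → 9). Not NE.
(Soy, Canola): Farm 1 can switch to Wheat (8 → 11). Not NE.
(Wheat, Corn): Farm 2 can switch to Wheat (3 → 11). Not NE.
(Wheat, Soy): Farm 1 can switch to Soy (1 → 8). Not NE.
(Wheat, Wheat): Farm 1 can switch to Soy (2 → 12). Not NE.
(Wheat, Canola): Farm 2 can switch to Corn (1 → 3). Not NE.
(Canola, Corn): Farm 1 can switch to Wheat (7 → 11). Not NE.
(Canola, Soy): Farm 1 can switch to Soy (0 → 8). Not NE.
(Canola, Wheat): Farm 1 can switch to Soy (7 → 12). Not NE.
(Canola, Canola): Farm 1 can switch to Soy (3 → 8). Not NE.

This game has no pure Nash equilibrium.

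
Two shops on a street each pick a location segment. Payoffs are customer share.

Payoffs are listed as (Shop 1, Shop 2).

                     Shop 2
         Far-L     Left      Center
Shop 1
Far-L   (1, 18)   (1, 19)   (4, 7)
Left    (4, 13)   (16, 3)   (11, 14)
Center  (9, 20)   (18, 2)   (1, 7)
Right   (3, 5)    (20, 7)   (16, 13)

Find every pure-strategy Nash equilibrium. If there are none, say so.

The pure Nash equilibria are (Center, Far-L) and (Right, Center).

Shop 1 against Far-L: payoffs 1, 4, 9, 3 → best response Center.
Shop 1 against Left: payoffs 1, 16, 18, 20 → best response Right.
Shop 1 against Center: payoffs 4, 11, 1, 16 → best response Right.
Shop 2 against Far-L: payoffs 18, 19, 7 → best response Left.
Shop 2 against Left: payoffs 13, 3, 14 → best response Center.
Shop 2 against Center: payoffs 20, 2, 7 → best response Far-L.
Shop 2 against Right: payoffs 5, 7, 13 → best response Center.
Mutual best responses: (Center, Far-L); (Right, Center).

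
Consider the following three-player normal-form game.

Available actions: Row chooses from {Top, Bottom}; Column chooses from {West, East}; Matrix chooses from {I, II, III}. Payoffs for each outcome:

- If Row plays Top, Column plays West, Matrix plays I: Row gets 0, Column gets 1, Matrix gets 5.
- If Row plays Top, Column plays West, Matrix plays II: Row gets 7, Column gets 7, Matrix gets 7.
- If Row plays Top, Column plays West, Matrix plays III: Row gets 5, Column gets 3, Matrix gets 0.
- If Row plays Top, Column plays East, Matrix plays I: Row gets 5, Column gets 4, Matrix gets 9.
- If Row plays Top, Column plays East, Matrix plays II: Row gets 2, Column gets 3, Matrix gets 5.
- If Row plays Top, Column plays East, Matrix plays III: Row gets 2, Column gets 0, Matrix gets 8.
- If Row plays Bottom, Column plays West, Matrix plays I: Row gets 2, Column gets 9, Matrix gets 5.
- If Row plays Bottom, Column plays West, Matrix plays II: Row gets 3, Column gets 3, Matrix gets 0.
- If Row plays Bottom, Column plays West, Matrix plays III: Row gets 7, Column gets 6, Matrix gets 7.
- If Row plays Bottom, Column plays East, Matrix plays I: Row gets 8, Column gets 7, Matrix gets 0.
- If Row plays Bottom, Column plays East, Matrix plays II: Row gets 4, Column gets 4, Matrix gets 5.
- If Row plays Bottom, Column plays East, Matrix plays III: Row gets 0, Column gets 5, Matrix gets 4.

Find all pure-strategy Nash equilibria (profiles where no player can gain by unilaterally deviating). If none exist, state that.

For each player, find the best response to each opponent profile; mutual best responses are the pure NE.
Row against (West, I): payoffs 0, 2 → best response Bottom.
Row against (West, II): payoffs 7, 3 → best response Top.
Row against (West, III): payoffs 5, 7 → best response Bottom.
Row against (East, I): payoffs 5, 8 → best response Bottom.
Row against (East, II): payoffs 2, 4 → best response Bottom.
Row against (East, III): payoffs 2, 0 → best response Top.
Column against (Top, I): payoffs 1, 4 → best response East.
Column against (Top, II): payoffs 7, 3 → best response West.
Column against (Top, III): payoffs 3, 0 → best response West.
Column against (Bottom, I): payoffs 9, 7 → best response West.
Column against (Bottom, II): payoffs 3, 4 → best response East.
Column against (Bottom, III): payoffs 6, 5 → best response West.
Matrix against (Top, West): payoffs 5, 7, 0 → best response II.
Matrix against (Top, East): payoffs 9, 5, 8 → best response I.
Matrix against (Bottom, West): payoffs 5, 0, 7 → best response III.
Matrix against (Bottom, East): payoffs 0, 5, 4 → best response II.
Mutual best responses: (Top, West, II); (Bottom, West, III); (Bottom, East, II).

Pure-strategy Nash equilibria: (Top, West, II); (Bottom, West, III); (Bottom, East, II)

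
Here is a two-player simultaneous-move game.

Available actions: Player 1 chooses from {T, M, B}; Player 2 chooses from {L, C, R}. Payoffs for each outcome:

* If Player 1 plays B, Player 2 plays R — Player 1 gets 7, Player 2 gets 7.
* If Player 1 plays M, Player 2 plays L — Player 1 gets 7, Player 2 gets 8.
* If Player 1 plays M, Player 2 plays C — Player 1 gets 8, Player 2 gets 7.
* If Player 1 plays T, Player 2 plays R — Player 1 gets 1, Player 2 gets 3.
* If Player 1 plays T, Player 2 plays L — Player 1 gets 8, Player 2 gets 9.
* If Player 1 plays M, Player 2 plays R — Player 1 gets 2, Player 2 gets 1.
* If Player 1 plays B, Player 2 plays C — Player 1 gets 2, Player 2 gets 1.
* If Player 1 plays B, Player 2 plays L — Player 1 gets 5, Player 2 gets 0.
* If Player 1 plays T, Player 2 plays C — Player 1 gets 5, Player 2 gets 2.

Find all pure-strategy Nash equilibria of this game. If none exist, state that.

Player 1 against L: payoffs 8, 7, 5 → best response T.
Player 1 against C: payoffs 5, 8, 2 → best response M.
Player 1 against R: payoffs 1, 2, 7 → best response B.
Player 2 against T: payoffs 9, 2, 3 → best response L.
Player 2 against M: payoffs 8, 7, 1 → best response L.
Player 2 against B: payoffs 0, 1, 7 → best response R.
Mutual best responses: (T, L); (B, R).

The pure Nash equilibria are (T, L), (B, R).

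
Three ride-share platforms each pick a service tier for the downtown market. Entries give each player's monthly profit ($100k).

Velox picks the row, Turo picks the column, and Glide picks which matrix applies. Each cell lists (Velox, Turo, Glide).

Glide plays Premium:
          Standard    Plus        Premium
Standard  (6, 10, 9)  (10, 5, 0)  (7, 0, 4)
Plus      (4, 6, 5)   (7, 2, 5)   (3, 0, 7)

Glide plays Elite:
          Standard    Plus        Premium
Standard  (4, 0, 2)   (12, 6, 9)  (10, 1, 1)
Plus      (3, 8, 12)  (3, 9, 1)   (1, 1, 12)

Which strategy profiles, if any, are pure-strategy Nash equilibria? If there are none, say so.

Pure-strategy Nash equilibria: (Standard, Standard, Premium); (Standard, Plus, Elite)

For each player, find the best response to each opponent profile; mutual best responses are the pure NE.
Velox against (Standard, Premium): payoffs 6, 4 → best response Standard.
Velox against (Standard, Elite): payoffs 4, 3 → best response Standard.
Velox against (Plus, Premium): payoffs 10, 7 → best response Standard.
Velox against (Plus, Elite): payoffs 12, 3 → best response Standard.
Velox against (Premium, Premium): payoffs 7, 3 → best response Standard.
Velox against (Premium, Elite): payoffs 10, 1 → best response Standard.
Turo against (Standard, Premium): payoffs 10, 5, 0 → best response Standard.
Turo against (Standard, Elite): payoffs 0, 6, 1 → best response Plus.
Turo against (Plus, Premium): payoffs 6, 2, 0 → best response Standard.
Turo against (Plus, Elite): payoffs 8, 9, 1 → best response Plus.
Glide against (Standard, Standard): payoffs 9, 2 → best response Premium.
Glide against (Standard, Plus): payoffs 0, 9 → best response Elite.
Glide against (Standard, Premium): payoffs 4, 1 → best response Premium.
Glide against (Plus, Standard): payoffs 5, 12 → best response Elite.
Glide against (Plus, Plus): payoffs 5, 1 → best response Premium.
Glide against (Plus, Premium): payoffs 7, 12 → best response Elite.
Mutual best responses: (Standard, Standard, Premium); (Standard, Plus, Elite).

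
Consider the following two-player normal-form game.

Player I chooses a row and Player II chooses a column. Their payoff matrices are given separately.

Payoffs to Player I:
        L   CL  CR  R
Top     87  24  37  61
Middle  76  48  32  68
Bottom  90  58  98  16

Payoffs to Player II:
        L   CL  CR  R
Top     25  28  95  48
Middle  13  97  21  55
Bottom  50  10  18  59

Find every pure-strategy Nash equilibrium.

Mark each player's best response to every combination of opponents' strategies; a profile where every player is best-responding is a pure Nash equilibrium.
Player I against L: payoffs 87, 76, 90 → best response Bottom.
Player I against CL: payoffs 24, 48, 58 → best response Bottom.
Player I against CR: payoffs 37, 32, 98 → best response Bottom.
Player I against R: payoffs 61, 68, 16 → best response Middle.
Player II against Top: payoffs 25, 28, 95, 48 → best response CR.
Player II against Middle: payoffs 13, 97, 21, 55 → best response CL.
Player II against Bottom: payoffs 50, 10, 18, 59 → best response R.
No profile is a mutual best response for all players.

There is no pure-strategy Nash equilibrium.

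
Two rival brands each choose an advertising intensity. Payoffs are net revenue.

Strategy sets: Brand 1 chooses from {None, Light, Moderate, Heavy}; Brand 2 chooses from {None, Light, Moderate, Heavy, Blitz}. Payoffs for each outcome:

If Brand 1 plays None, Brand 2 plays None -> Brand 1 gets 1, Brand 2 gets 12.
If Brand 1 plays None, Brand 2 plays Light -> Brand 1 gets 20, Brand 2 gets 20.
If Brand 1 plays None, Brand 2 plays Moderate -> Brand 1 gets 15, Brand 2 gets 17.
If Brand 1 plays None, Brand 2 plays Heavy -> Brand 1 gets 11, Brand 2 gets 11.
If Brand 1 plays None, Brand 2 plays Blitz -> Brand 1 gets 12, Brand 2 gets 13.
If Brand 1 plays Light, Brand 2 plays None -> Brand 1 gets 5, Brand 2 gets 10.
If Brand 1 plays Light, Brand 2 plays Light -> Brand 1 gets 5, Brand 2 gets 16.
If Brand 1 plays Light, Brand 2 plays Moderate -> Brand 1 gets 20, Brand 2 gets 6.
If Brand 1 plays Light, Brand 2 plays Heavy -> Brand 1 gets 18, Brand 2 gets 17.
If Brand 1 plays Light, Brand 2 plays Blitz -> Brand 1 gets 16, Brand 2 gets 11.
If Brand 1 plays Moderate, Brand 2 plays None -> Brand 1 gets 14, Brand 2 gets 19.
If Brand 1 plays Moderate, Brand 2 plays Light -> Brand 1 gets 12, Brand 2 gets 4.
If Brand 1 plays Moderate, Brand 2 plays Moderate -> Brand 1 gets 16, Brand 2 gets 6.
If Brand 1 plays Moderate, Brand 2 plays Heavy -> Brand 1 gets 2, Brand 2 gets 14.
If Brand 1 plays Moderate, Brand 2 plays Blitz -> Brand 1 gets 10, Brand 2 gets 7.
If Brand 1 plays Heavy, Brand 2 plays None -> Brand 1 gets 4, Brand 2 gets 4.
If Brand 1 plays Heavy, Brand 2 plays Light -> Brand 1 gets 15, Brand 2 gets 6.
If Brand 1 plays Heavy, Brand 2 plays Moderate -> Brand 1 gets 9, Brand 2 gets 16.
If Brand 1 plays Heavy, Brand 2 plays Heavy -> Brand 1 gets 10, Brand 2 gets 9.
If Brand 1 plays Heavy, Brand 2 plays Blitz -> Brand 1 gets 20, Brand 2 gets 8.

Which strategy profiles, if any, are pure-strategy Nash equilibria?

The pure Nash equilibria are (None, Light), (Light, Heavy), (Moderate, None).

Brand 1 against None: payoffs 1, 5, 14, 4 → best response Moderate.
Brand 1 against Light: payoffs 20, 5, 12, 15 → best response None.
Brand 1 against Moderate: payoffs 15, 20, 16, 9 → best response Light.
Brand 1 against Heavy: payoffs 11, 18, 2, 10 → best response Light.
Brand 1 against Blitz: payoffs 12, 16, 10, 20 → best response Heavy.
Brand 2 against None: payoffs 12, 20, 17, 11, 13 → best response Light.
Brand 2 against Light: payoffs 10, 16, 6, 17, 11 → best response Heavy.
Brand 2 against Moderate: payoffs 19, 4, 6, 14, 7 → best response None.
Brand 2 against Heavy: payoffs 4, 6, 16, 9, 8 → best response Moderate.
Mutual best responses: (None, Light); (Light, Heavy); (Moderate, None).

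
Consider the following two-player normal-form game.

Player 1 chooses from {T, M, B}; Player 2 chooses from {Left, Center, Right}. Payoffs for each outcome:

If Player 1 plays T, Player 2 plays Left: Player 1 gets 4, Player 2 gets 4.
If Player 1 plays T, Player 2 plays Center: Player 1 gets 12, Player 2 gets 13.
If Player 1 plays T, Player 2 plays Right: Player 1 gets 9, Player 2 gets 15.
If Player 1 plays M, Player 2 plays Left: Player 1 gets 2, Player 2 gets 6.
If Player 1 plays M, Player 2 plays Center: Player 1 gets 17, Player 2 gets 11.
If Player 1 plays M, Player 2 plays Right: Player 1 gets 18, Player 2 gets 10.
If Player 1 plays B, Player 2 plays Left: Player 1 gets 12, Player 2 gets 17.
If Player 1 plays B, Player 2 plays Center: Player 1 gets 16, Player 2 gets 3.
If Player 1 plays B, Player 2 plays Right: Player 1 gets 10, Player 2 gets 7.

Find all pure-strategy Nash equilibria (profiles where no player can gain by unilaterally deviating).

Pure-strategy Nash equilibria: (M, Center); (B, Left)

For each strategy profile, look for a profitable unilateral deviation.
(T, Left): Player 1 can switch to B (4 → 12). Not NE.
(T, Center): Player 1 can switch to M (12 → 17). Not NE.
(T, Right): Player 1 can switch to M (9 → 18). Not NE.
(M, Left): Player 1 can switch to T (2 → 4). Not NE.
(M, Center): Player 1 gets 17, best alternative 16; Player 2 gets 11, best alternative 10. No profitable deviation — NE.
(M, Right): Player 2 can switch to Center (10 → 11). Not NE.
(B, Left): Player 1 gets 12, best alternative 4; Player 2 gets 17, best alternative 7. No profitable deviation — NE.
(B, Center): Player 1 can switch to M (16 → 17). Not NE.
(The remaining 1 profile has a profitable deviation by the same check.)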